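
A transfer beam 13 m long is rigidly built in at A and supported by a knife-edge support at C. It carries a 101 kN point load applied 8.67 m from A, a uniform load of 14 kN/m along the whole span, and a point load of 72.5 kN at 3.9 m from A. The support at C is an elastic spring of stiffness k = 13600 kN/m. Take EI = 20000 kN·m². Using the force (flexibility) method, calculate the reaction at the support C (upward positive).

R_C = 129.2 kN

Release the roller at C. Primary structure: cantilever fixed at A.
Downward deflection at the released point C due to the loads:
  point load 101 at a = 8.67: Pa²(3L − a)/(6EI) = 38378/EI
  UDL 14: wL⁴/(8EI) = 49982/EI
  point load 72.5 at a = 3.9: Pa²(3L − a)/(6EI) = 6451/EI
  δ_0 = 94811/EI
Tip deflection under a unit load at C: L³/(3EI) = 732.3/EI.
With EI = 20000 kN·m²: δ_0 = 4.7405 m and δ_{CC} = 0.036617 m/kN.
Compatibility — the spring shortens by R_C/k under the reaction it provides: δ_0 − R_C·δ_{CC} = R_C/k. With 1/k = 0.000074 m/kN, R_C = δ_0 / (δ_{CC} + 1/k) = 4.7405 / (0.036617 + 0.000074) = 129.2 kN.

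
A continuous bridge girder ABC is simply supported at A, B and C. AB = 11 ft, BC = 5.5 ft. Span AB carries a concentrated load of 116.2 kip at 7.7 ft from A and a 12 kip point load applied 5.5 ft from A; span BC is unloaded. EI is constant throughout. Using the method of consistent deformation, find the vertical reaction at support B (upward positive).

R_B = 133.3 kip

Insert a hinge at B; M_B is the redundant, and each span becomes simply supported.
Rotations at B on the released spans (each span's end-slope, ×1/EI):
  span AB: point load 116.2 at a = 7.7: Pab(L + a)/(6LEI) = 836.6/EI
  span AB: point load 12 at a = 5.5: Pab(L + a)/(6LEI) = 90.75/EI
  relative rotation θ_0 = (927.3 + 0)/EI = 927.3/EI
A unit hogging moment at B produces rotation L₁/(3EI) + L₂/(3EI) = 5.5/EI.
Slope continuity at B: θ_0 = M_B·5.5/EI, so M_B = 927.3/5.5 = 168.6 kip·ft (hogging).
Span AB, ΣM about A with M_B applied at B: R_B^{AB}·11 = 960.7 + 168.6, so R_B^{AB} = 102.7 kip and R_A = 128.2 − 102.7 = 25.53 kip.
Span BC, ΣM about C: R_B^{BC}·5.5 = 0 + 168.6, so R_B^{BC} = 30.66 kip and R_C = 0 − 30.66 = -30.66 kip.
R_B = 102.7 + 30.66 = 133.3 kip.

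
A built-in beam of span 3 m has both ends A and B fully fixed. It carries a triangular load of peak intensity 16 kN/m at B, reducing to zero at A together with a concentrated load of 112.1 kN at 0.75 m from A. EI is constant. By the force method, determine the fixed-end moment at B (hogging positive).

Take the two fixed-end moments M_A, M_B as redundants; the released structure is the simple span AB.
End rotations of the released simple span under the applied load (×1/EI):
  at A: triangular load, peak 16: 7w₀L³/(360EI) = 8.4/EI
  at B: triangular load, peak 16: w₀L³/(45EI) = 9.6/EI
  at A: point load 112.1 at a = 0.75: Pab(L + b)/(6LEI) = 55.17/EI
  at B: point load 112.1 at a = 0.75: Pab(L + a)/(6LEI) = 39.41/EI
  θ_A0 = 63.57/EI,  θ_B0 = 49.01/EI
Flexibility coefficients: a unit moment at one end gives L/(3EI) there and L/(6EI) at the far end, so f₁₁ = f₂₂ = 1/EI and f₁₂ = f₂₁ = 0.5/EI.
Compatibility — zero rotation at each built-in end:
  1 M_A + 0.5 M_B = 63.57
  0.5 M_A + 1 M_B = 49.01
Solving the pair gives M_A = 52.09 kN·m and M_B = 22.96 kN·m (hogging).

M_B = 22.96 kN·m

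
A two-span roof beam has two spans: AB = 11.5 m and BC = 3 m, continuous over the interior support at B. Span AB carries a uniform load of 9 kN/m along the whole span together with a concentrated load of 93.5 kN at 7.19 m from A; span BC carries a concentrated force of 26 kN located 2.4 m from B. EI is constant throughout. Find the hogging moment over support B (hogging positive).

M_B = 281.9 kN·m

Take M_B as the redundant. Released structure: two simple spans AB and BC with a hinge at B.
End slopes at the hinge B, treating each span as simply supported:
  span AB: UDL 9: wL³/(24EI) = 570.3/EI
  span AB: point load 93.5 at a = 7.19: Pab(L + a)/(6LEI) = 784.8/EI
  span BC: point load 26 at a = 2.4: Pab(L + b)/(6LEI) = 7.488/EI
  relative rotation θ_0 = (1355 + 7.488)/EI = 1363/EI
A unit hogging moment at B produces rotation L₁/(3EI) + L₂/(3EI) = 4.833/EI.
Slope continuity at B: θ_0 = M_B·4.833/EI, so M_B = 1363/4.833 = 281.9 kN·m (hogging).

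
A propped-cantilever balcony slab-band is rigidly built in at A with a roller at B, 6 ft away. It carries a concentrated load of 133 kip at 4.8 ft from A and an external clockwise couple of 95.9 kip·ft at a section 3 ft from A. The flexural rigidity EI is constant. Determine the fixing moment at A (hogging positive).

Choose R_B as the redundant. The primary structure is the cantilever fixed at A.
Primary-structure tip deflection at B by superposition:
  point load 133 at a = 4.8: Pa²(3L − a)/(6EI) = 6742/EI
  clockwise couple 95.9 at a = 3: M₀a(2L − a)/(2EI) = 1295/EI
  δ_0 = 8036/EI
Tip deflection under a unit load at B: L³/(3EI) = 72/EI.
The prop prevents deflection at B: R_B = δ_0/δ_{BB} = 8036/72 = 111.6 kip.
Moment equilibrium about A: M_A = Σ(load moments about A) − R_B·L = 734.3 − 111.6×6 = 64.62 kip·ft.

M_A = 64.62 kip·ft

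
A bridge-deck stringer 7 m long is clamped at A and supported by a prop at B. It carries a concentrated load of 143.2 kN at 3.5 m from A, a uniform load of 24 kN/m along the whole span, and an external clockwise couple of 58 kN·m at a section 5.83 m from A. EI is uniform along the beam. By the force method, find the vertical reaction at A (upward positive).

Choose R_B as the redundant. The primary structure is the cantilever fixed at A.
Primary-structure tip deflection at B by superposition:
  point load 143.2 at a = 3.5: Pa²(3L − a)/(6EI) = 5116/EI
  UDL 24: wL⁴/(8EI) = 7203/EI
  clockwise couple 58 at a = 5.83: M₀a(2L − a)/(2EI) = 1381/EI
  δ_0 = 13701/EI
Flexibility coefficient — unit upward force at B: δ_{BB} = L³/(3EI) = 114.3/EI.
Compatibility at B: δ_0 − R_B·δ_{BB} = 0, so R_B = 13701/114.3 = 119.8 kN.
Vertical equilibrium: R_A = ΣP − R_B = 311.2 − 119.8 = 191.4 kN.

R_A = 191.4 kN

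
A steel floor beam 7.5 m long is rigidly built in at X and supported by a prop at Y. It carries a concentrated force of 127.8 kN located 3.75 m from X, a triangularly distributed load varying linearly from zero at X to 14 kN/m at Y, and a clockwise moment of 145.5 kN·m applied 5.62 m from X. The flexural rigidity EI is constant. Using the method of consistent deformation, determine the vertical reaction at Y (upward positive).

R_Y = 96.08 kN

Remove the prop at Y; the released (primary) structure is a cantilever built in at X.
Deflection at Y on the released cantilever, summing each load's contribution:
  point load 127.8 at a = 3.75: Pa²(3L − a)/(6EI) = 5616/EI
  triangular load, peak 14 at the free end: 11w₀L⁴/(120EI) = 4061/EI
  clockwise couple 145.5 at a = 5.62: M₀a(2L − a)/(2EI) = 3835/EI
  δ_0 = 13512/EI
Tip deflection under a unit load at Y: L³/(3EI) = 140.6/EI.
The prop prevents deflection at Y: R_Y = δ_0/δ_{YY} = 13512/140.6 = 96.08 kN.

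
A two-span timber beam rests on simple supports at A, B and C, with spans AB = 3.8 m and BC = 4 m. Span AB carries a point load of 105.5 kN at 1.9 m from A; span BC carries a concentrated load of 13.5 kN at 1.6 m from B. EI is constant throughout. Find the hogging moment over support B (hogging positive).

M_B = 41.94 kN·m

Take M_B as the redundant. Released structure: two simple spans AB and BC with a hinge at B.
End slopes at the hinge B, treating each span as simply supported:
  span AB: point load 105.5 at a = 1.9: Pab(L + a)/(6LEI) = 95.21/EI
  span BC: point load 13.5 at a = 1.6: Pab(L + b)/(6LEI) = 13.82/EI
  relative rotation θ_0 = (95.21 + 13.82)/EI = 109/EI
A unit hogging moment at B produces rotation L₁/(3EI) + L₂/(3EI) = 2.6/EI.
Compatibility: M_B·(L₁+L₂)/(3EI) = θ_0, giving M_B = 41.94 kN·m (hogging).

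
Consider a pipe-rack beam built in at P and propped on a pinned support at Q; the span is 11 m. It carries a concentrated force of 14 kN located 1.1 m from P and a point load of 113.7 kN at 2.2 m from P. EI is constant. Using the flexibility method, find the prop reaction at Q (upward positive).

Take the reaction at Q as the redundant and release it; the primary structure is a cantilever fixed at P.
Primary-structure tip deflection at Q by superposition:
  point load 14 at a = 1.1: Pa²(3L − a)/(6EI) = 90.06/EI
  point load 113.7 at a = 2.2: Pa²(3L − a)/(6EI) = 2825/EI
  δ_0 = 2915/EI
Flexibility coefficient — unit upward force at Q: δ_{QQ} = L³/(3EI) = 443.7/EI.
The prop prevents deflection at Q: R_Q = δ_0/δ_{QQ} = 2915/443.7 = 6.57 kN.

R_Q = 6.57 kN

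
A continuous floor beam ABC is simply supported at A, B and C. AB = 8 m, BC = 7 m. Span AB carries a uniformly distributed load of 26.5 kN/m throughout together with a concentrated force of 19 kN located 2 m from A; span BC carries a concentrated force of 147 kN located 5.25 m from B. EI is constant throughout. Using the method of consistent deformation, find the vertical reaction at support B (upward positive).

R_B = 195.4 kN

Take M_B as the redundant. Released structure: two simple spans AB and BC with a hinge at B.
End slopes at the hinge B, treating each span as simply supported:
  span AB: UDL 26.5: wL³/(24EI) = 565.3/EI
  span AB: point load 19 at a = 2: Pab(L + a)/(6LEI) = 47.5/EI
  span BC: point load 147 at a = 5.25: Pab(L + b)/(6LEI) = 281.4/EI
  relative rotation θ_0 = (612.8 + 281.4)/EI = 894.2/EI
A unit hogging moment at B produces rotation L₁/(3EI) + L₂/(3EI) = 5/EI.
Compatibility: M_B·(L₁+L₂)/(3EI) = θ_0, giving M_B = 178.8 kN·m (hogging).
Span AB, ΣM about A with M_B applied at B: R_B^{AB}·8 = 886 + 178.8, so R_B^{AB} = 133.1 kN and R_A = 231 − 133.1 = 97.89 kN.
Span BC, ΣM about C: R_B^{BC}·7 = 257.2 + 178.8, so R_B^{BC} = 62.3 kN and R_C = 147 − 62.3 = 84.7 kN.
R_B = 133.1 + 62.3 = 195.4 kN.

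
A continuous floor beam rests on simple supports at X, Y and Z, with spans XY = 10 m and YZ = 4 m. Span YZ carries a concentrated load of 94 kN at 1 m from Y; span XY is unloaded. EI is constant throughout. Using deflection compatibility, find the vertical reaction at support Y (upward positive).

R_Y = 76.67 kN

Release continuity at Y by inserting a hinge; the redundant is the internal moment M_Y. The primary structure is two simply-supported spans XY and YZ.
End slopes at the hinge Y, treating each span as simply supported:
  span YZ: point load 94 at a = 1: Pab(L + b)/(6LEI) = 82.25/EI
  relative rotation θ_0 = (0 + 82.25)/EI = 82.25/EI
A unit hogging moment at Y produces rotation L₁/(3EI) + L₂/(3EI) = 4.667/EI.
Compatibility: M_Y·(L₁+L₂)/(3EI) = θ_0, giving M_Y = 17.62 kN·m (hogging).
Span XY, ΣM about X with M_Y applied at Y: R_Y^{XY}·10 = 0 + 17.62, so R_Y^{XY} = 1.762 kN and R_X = 0 − 1.762 = -1.762 kN.
Span YZ, ΣM about Z: R_Y^{YZ}·4 = 282 + 17.62, so R_Y^{YZ} = 74.91 kN and R_Z = 94 − 74.91 = 19.09 kN.
R_Y = 1.762 + 74.91 = 76.67 kN.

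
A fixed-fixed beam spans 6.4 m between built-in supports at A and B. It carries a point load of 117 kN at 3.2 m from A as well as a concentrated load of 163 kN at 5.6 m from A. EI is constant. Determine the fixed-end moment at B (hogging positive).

Release both end moments; the primary structure is a simply-supported span AB with redundants M_A and M_B.
End rotations of the released simple span under the applied load (×1/EI):
  at A: point load 117 at a = 3.2: Pab(L + b)/(6LEI) = 299.5/EI
  at B: point load 117 at a = 3.2: Pab(L + a)/(6LEI) = 299.5/EI
  at A: point load 163 at a = 5.6: Pab(L + b)/(6LEI) = 136.9/EI
  at B: point load 163 at a = 5.6: Pab(L + a)/(6LEI) = 228.2/EI
  θ_A0 = 436.4/EI,  θ_B0 = 527.7/EI
Flexibility coefficients: a unit moment at one end gives L/(3EI) there and L/(6EI) at the far end, so f₁₁ = f₂₂ = 2.133/EI and f₁₂ = f₂₁ = 1.067/EI.
Compatibility — zero rotation at each built-in end:
  2.133 M_A + 1.067 M_B = 436.4
  1.067 M_A + 2.133 M_B = 527.7
Solving the pair gives M_A = 107.9 kN·m and M_B = 193.4 kN·m (hogging).

M_B = 193.4 kN·m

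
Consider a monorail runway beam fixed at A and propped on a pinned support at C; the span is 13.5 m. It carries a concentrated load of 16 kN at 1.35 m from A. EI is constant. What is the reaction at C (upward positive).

R_C = 0.232 kN

Take the reaction at C as the redundant and release it; the primary structure is a cantilever fixed at A.
Downward deflection at the released point C due to the loads:
  point load 16 at a = 1.35: Pa²(3L − a)/(6EI) = 190.3/EI
Tip deflection under a unit load at C: L³/(3EI) = 820.1/EI.
Compatibility at C: δ_0 − R_C·δ_{CC} = 0, so R_C = 190.3/820.1 = 0.232 kN.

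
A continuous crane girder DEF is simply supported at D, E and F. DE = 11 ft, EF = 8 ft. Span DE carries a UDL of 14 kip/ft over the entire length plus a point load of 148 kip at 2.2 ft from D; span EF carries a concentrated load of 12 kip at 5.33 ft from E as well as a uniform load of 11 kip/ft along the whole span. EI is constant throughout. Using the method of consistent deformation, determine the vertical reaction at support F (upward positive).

Release continuity at E by inserting a hinge; the redundant is the internal moment M_E. The primary structure is two simply-supported spans DE and EF.
Rotations at E on the released spans (each span's end-slope, ×1/EI):
  span DE: UDL 14: wL³/(24EI) = 776.4/EI
  span DE: point load 148 at a = 2.2: Pab(L + a)/(6LEI) = 573.1/EI
  span EF: point load 12 at a = 5.33: Pab(L + b)/(6LEI) = 37.96/EI
  span EF: UDL 11: wL³/(24EI) = 234.7/EI
  relative rotation θ_0 = (1349 + 272.6)/EI = 1622/EI
A unit hogging moment at E produces rotation L₁/(3EI) + L₂/(3EI) = 6.333/EI.
Compatibility: M_E·(L₁+L₂)/(3EI) = θ_0, giving M_E = 256.1 kip·ft (hogging).
Span EF, ΣM about F: R_E^{EF}·8 = 384 + 256.1, so R_E^{EF} = 80.02 kip and R_F = 100 − 80.02 = 19.98 kip.

R_F = 19.98 kip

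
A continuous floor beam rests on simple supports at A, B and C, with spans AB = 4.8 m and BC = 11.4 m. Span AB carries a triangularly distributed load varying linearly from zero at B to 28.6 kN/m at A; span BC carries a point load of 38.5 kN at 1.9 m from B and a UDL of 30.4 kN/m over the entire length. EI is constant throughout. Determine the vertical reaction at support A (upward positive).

Release continuity at B by inserting a hinge; the redundant is the internal moment M_B. The primary structure is two simply-supported spans AB and BC.
Discontinuity in slope at B on the released structure — sum the simple-span end rotations:
  span AB: triangular load, peak 28.6: 7w₀L³/(360EI) = 61.5/EI
  span BC: point load 38.5 at a = 1.9: Pab(L + b)/(6LEI) = 212.3/EI
  span BC: UDL 30.4: wL³/(24EI) = 1877/EI
  relative rotation θ_0 = (61.5 + 2089)/EI = 2150/EI
A unit hogging moment at B produces rotation L₁/(3EI) + L₂/(3EI) = 5.4/EI.
Compatibility: M_B·(L₁+L₂)/(3EI) = θ_0, giving M_B = 398.2 kN·m (hogging).
Span AB, ΣM about A with M_B applied at B: R_B^{AB}·4.8 = 109.8 + 398.2, so R_B^{AB} = 105.8 kN and R_A = 68.64 − 105.8 = -37.21 kN.

R_A = -37.21 kN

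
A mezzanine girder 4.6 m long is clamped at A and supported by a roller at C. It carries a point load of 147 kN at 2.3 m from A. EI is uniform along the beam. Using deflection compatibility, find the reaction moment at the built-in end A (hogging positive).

Release the roller at C. Primary structure: cantilever fixed at A.
Primary-structure tip deflection at C by superposition:
  point load 147 at a = 2.3: Pa²(3L − a)/(6EI) = 1490/EI
Tip deflection under a unit load at C: L³/(3EI) = 32.45/EI.
Compatibility at C: δ_0 − R_C·δ_{CC} = 0, so R_C = 1490/32.45 = 45.94 kN.
Moment equilibrium about A: M_A = Σ(load moments about A) − R_C·L = 338.1 − 45.94×4.6 = 126.8 kN·m.

M_A = 126.8 kN·m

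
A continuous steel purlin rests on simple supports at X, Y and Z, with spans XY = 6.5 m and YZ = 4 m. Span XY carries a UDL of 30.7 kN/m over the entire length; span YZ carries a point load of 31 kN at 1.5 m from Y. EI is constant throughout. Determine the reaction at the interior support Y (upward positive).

Insert a hinge at Y; M_Y is the redundant, and each span becomes simply supported.
Rotations at Y on the released spans (each span's end-slope, ×1/EI):
  span XY: UDL 30.7: wL³/(24EI) = 351.3/EI
  span YZ: point load 31 at a = 1.5: Pab(L + b)/(6LEI) = 31.48/EI
  relative rotation θ_0 = (351.3 + 31.48)/EI = 382.8/EI
A unit hogging moment at Y produces rotation L₁/(3EI) + L₂/(3EI) = 3.5/EI.
Slope continuity at Y: θ_0 = M_Y·3.5/EI, so M_Y = 382.8/3.5 = 109.4 kN·m (hogging).
Span XY, ΣM about X with M_Y applied at Y: R_Y^{XY}·6.5 = 648.5 + 109.4, so R_Y^{XY} = 116.6 kN and R_X = 199.6 − 116.6 = 82.95 kN.
Span YZ, ΣM about Z: R_Y^{YZ}·4 = 77.5 + 109.4, so R_Y^{YZ} = 46.72 kN and R_Z = 31 − 46.72 = -15.72 kN.
R_Y = 116.6 + 46.72 = 163.3 kN.

R_Y = 163.3 kN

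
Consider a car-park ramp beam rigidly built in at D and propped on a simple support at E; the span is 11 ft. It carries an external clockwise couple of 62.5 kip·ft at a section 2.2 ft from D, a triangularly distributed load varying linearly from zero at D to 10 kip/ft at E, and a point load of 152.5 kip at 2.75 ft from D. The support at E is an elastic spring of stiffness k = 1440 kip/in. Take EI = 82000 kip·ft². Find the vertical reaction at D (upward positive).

Take the reaction at E as the redundant and release it; the primary structure is a cantilever fixed at D.
Deflection at E on the released cantilever, summing each load's contribution:
  clockwise couple 62.5 at a = 2.2: M₀a(2L − a)/(2EI) = 1361/EI
  triangular load, peak 10 at the free end: 11w₀L⁴/(120EI) = 13421/EI
  point load 152.5 at a = 2.75: Pa²(3L − a)/(6EI) = 5814/EI
  δ_0 = 20597/EI
Flexibility coefficient — unit upward force at E: δ_{EE} = L³/(3EI) = 443.7/EI.
With EI = 82000 kip·ft²: δ_0 = 0.25118 ft and δ_{EE} = 0.005411 ft/kip.
Compatibility — the spring shortens by R_E/k under the reaction it provides: δ_0 − R_E·δ_{EE} = R_E/k. With 1/k = 1/(1440×12) ft/kip = 0.000058 ft/kip, R_E = δ_0 / (δ_{EE} + 1/k) = 0.25118 / (0.005411 + 0.000058) = 45.93 kip.
Vertical equilibrium: R_D = ΣP − R_E = 207.5 − 45.93 = 161.6 kip.

R_D = 161.6 kip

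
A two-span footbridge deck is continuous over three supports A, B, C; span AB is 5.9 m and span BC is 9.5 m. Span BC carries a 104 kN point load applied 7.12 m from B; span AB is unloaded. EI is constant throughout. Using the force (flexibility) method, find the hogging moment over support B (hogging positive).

M_B = 71.55 kN·m

Take M_B as the redundant. Released structure: two simple spans AB and BC with a hinge at B.
End slopes at the hinge B, treating each span as simply supported:
  span BC: point load 104 at a = 7.12: Pab(L + b)/(6LEI) = 367.3/EI
  relative rotation θ_0 = (0 + 367.3)/EI = 367.3/EI
A unit hogging moment at B produces rotation L₁/(3EI) + L₂/(3EI) = 5.133/EI.
Compatibility: M_B·(L₁+L₂)/(3EI) = θ_0, giving M_B = 71.55 kN·m (hogging).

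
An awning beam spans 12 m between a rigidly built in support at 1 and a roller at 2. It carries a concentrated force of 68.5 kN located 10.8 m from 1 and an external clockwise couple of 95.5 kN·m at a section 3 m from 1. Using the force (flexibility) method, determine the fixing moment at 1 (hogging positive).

M_1 = 73.52 kN·m

Take the reaction at 2 as the redundant and release it; the primary structure is a cantilever fixed at 1.
Primary-structure tip deflection at 2 by superposition:
  point load 68.5 at a = 10.8: Pa²(3L − a)/(6EI) = 33557/EI
  clockwise couple 95.5 at a = 3: M₀a(2L − a)/(2EI) = 3008/EI
  δ_0 = 36566/EI
Flexibility coefficient — unit upward force at 2: δ_{22} = L³/(3EI) = 576/EI.
The prop prevents deflection at 2: R_2 = δ_0/δ_{22} = 36566/576 = 63.48 kN.
Moment equilibrium about 1: M_1 = Σ(load moments about 1) − R_2·L = 835.3 − 63.48×12 = 73.52 kN·m.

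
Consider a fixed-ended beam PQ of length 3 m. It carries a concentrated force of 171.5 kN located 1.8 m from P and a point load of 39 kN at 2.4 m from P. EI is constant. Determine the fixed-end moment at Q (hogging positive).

M_Q = 89.06 kN·m

Take the two fixed-end moments M_P, M_Q as redundants; the released structure is the simple span PQ.
On the primary (simply-supported) span, the end slopes from the loading are:
  at P: point load 171.5 at a = 1.8: Pab(L + b)/(6LEI) = 86.44/EI
  at Q: point load 171.5 at a = 1.8: Pab(L + a)/(6LEI) = 98.78/EI
  at P: point load 39 at a = 2.4: Pab(L + b)/(6LEI) = 11.23/EI
  at Q: point load 39 at a = 2.4: Pab(L + a)/(6LEI) = 16.85/EI
  θ_P0 = 97.67/EI,  θ_Q0 = 115.6/EI
Flexibility coefficients: a unit moment at one end gives L/(3EI) there and L/(6EI) at the far end, so f₁₁ = f₂₂ = 1/EI and f₁₂ = f₂₁ = 0.5/EI.
Compatibility — zero rotation at each built-in end:
  1 M_P + 0.5 M_Q = 97.67
  0.5 M_P + 1 M_Q = 115.6
Solving the pair gives M_P = 53.14 kN·m and M_Q = 89.06 kN·m (hogging).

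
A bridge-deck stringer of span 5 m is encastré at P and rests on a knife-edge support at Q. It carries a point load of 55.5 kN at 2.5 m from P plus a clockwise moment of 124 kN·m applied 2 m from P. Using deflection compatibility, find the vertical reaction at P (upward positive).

Remove the prop at Q; the released (primary) structure is a cantilever built in at P.
Downward deflection at the released point Q due to the loads:
  point load 55.5 at a = 2.5: Pa²(3L − a)/(6EI) = 722.7/EI
  clockwise couple 124 at a = 2: M₀a(2L − a)/(2EI) = 992/EI
  δ_0 = 1715/EI
Tip deflection under a unit load at Q: L³/(3EI) = 41.67/EI.
Compatibility at Q: δ_0 − R_Q·δ_{QQ} = 0, so R_Q = 1715/41.67 = 41.15 kN.
Vertical equilibrium: R_P = ΣP − R_Q = 55.5 − 41.15 = 14.35 kN.

R_P = 14.35 kN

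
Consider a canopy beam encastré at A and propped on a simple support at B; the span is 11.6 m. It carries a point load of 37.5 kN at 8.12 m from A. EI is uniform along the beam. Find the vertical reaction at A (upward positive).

Choose R_B as the redundant. The primary structure is the cantilever fixed at A.
Deflection at B on the released cantilever, summing each load's contribution:
  point load 37.5 at a = 8.12: Pa²(3L − a)/(6EI) = 10995/EI
Tip deflection under a unit load at B: L³/(3EI) = 520.3/EI.
Compatibility at B: δ_0 − R_B·δ_{BB} = 0, so R_B = 10995/520.3 = 21.13 kN.
Vertical equilibrium: R_A = ΣP − R_B = 37.5 − 21.13 = 16.37 kN.

R_A = 16.37 kN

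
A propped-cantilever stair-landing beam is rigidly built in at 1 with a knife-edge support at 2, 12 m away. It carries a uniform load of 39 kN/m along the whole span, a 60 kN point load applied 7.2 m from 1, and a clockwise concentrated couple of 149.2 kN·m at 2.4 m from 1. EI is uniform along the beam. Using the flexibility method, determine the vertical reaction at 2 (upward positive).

R_2 = 208.1 kN

Release the roller at 2. Primary structure: cantilever fixed at 1.
Downward deflection at the released point 2 due to the loads:
  UDL 39: wL⁴/(8EI) = 101088/EI
  point load 60 at a = 7.2: Pa²(3L − a)/(6EI) = 14930/EI
  clockwise couple 149.2 at a = 2.4: M₀a(2L − a)/(2EI) = 3867/EI
  δ_0 = 119885/EI
Flexibility coefficient — unit upward force at 2: δ_{22} = L³/(3EI) = 576/EI.
The prop prevents deflection at 2: R_2 = δ_0/δ_{22} = 119885/576 = 208.1 kN.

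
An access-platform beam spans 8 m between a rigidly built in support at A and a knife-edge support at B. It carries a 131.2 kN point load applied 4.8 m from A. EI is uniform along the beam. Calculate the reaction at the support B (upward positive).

R_B = 56.68 kN

Take the reaction at B as the redundant and release it; the primary structure is a cantilever fixed at A.
Downward deflection at the released point B due to the loads:
  point load 131.2 at a = 4.8: Pa²(3L − a)/(6EI) = 9673/EI
Tip deflection under a unit load at B: L³/(3EI) = 170.7/EI.
Compatibility at B: δ_0 − R_B·δ_{BB} = 0, so R_B = 9673/170.7 = 56.68 kN.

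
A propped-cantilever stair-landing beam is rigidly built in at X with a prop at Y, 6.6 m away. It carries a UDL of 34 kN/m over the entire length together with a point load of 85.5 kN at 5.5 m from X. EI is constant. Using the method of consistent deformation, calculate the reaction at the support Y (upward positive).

Choose R_Y as the redundant. The primary structure is the cantilever fixed at X.
Downward deflection at the released point Y due to the loads:
  UDL 34: wL⁴/(8EI) = 8064/EI
  point load 85.5 at a = 5.5: Pa²(3L − a)/(6EI) = 6164/EI
  δ_0 = 14228/EI
Tip deflection under a unit load at Y: L³/(3EI) = 95.83/EI.
The prop prevents deflection at Y: R_Y = δ_0/δ_{YY} = 14228/95.83 = 148.5 kN.

R_Y = 148.5 kN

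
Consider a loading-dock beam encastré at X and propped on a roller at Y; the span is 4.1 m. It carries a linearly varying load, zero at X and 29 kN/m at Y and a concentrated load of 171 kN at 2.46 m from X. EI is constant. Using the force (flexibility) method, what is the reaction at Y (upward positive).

Remove the prop at Y; the released (primary) structure is a cantilever built in at X.
Downward deflection at the released point Y due to the loads:
  triangular load, peak 29 at the free end: 11w₀L⁴/(120EI) = 751.2/EI
  point load 171 at a = 2.46: Pa²(3L − a)/(6EI) = 1697/EI
  δ_0 = 2448/EI
Flexibility coefficient — unit upward force at Y: δ_{YY} = L³/(3EI) = 22.97/EI.
Compatibility at Y: δ_0 − R_Y·δ_{YY} = 0, so R_Y = 2448/22.97 = 106.6 kN.

R_Y = 106.6 kN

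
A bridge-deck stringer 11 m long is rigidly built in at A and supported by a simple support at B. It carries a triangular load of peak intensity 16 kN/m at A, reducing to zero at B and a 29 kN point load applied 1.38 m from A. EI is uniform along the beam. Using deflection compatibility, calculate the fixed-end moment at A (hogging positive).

Choose R_B as the redundant. The primary structure is the cantilever fixed at A.
Primary-structure tip deflection at B by superposition:
  triangular load, peak 16 at the fixed end: w₀L⁴/(30EI) = 7809/EI
  point load 29 at a = 1.38: Pa²(3L − a)/(6EI) = 291/EI
  δ_0 = 8100/EI
Flexibility coefficient — unit upward force at B: δ_{BB} = L³/(3EI) = 443.7/EI.
The prop prevents deflection at B: R_B = δ_0/δ_{BB} = 8100/443.7 = 18.26 kN.
Moment equilibrium about A: M_A = Σ(load moments about A) − R_B·L = 362.7 − 18.26×11 = 161.9 kN·m.

M_A = 161.9 kN·m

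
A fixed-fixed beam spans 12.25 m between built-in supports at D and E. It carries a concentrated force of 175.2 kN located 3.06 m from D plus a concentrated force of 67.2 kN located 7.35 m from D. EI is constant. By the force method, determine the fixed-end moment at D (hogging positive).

M_D = 380.8 kN·m

Take the two fixed-end moments M_D, M_E as redundants; the released structure is the simple span DE.
End rotations of the released simple span under the applied load (×1/EI):
  at D: point load 175.2 at a = 3.06: Pab(L + b)/(6LEI) = 1437/EI
  at E: point load 175.2 at a = 3.06: Pab(L + a)/(6LEI) = 1026/EI
  at D: point load 67.2 at a = 7.35: Pab(L + b)/(6LEI) = 564.7/EI
  at E: point load 67.2 at a = 7.35: Pab(L + a)/(6LEI) = 645.4/EI
  θ_D0 = 2002/EI,  θ_E0 = 1672/EI
Flexibility coefficients: a unit moment at one end gives L/(3EI) there and L/(6EI) at the far end, so f₁₁ = f₂₂ = 4.083/EI and f₁₂ = f₂₁ = 2.042/EI.
Compatibility — zero rotation at each built-in end:
  4.083 M_D + 2.042 M_E = 2002
  2.042 M_D + 4.083 M_E = 1672
Solving the pair gives M_D = 380.8 kN·m and M_E = 219 kN·m (hogging).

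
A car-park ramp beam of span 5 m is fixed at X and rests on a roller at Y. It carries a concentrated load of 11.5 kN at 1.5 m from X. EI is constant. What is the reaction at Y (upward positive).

Remove the prop at Y; the released (primary) structure is a cantilever built in at X.
Primary-structure tip deflection at Y by superposition:
  point load 11.5 at a = 1.5: Pa²(3L − a)/(6EI) = 58.22/EI
Flexibility coefficient — unit upward force at Y: δ_{YY} = L³/(3EI) = 41.67/EI.
The prop prevents deflection at Y: R_Y = δ_0/δ_{YY} = 58.22/41.67 = 1.397 kN.

R_Y = 1.397 kN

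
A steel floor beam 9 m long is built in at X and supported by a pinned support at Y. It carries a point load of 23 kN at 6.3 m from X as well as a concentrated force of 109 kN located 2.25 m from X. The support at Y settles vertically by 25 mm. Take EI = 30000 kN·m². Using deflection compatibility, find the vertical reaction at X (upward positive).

Remove the prop at Y; the released (primary) structure is a cantilever built in at X.
Free-end deflection of the primary structure under the applied loading (downward +):
  point load 23 at a = 6.3: Pa²(3L − a)/(6EI) = 3149/EI
  point load 109 at a = 2.25: Pa²(3L − a)/(6EI) = 2276/EI
  δ_0 = 5426/EI
Flexibility coefficient — unit upward force at Y: δ_{YY} = L³/(3EI) = 243/EI.
With EI = 30000 kN·m²: δ_0 = 0.18085 m and δ_{YY} = 0.0081 m/kN.
Compatibility — the beam at Y must follow the support down by 0.025 m: δ_0 − R_Y·δ_{YY} = 0.025, so R_Y = (0.18085 − 0.025)/0.0081 = 19.24 kN.
Vertical equilibrium: R_X = ΣP − R_Y = 132 − 19.24 = 112.8 kN.

R_X = 112.8 kN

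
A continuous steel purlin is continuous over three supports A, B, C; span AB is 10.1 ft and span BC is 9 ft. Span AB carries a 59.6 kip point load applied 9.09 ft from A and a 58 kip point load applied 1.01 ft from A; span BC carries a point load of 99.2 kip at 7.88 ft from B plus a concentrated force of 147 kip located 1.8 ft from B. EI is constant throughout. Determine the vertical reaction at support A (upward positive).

R_A = 42.51 kip

Take M_B as the redundant. Released structure: two simple spans AB and BC with a hinge at B.
Discontinuity in slope at B on the released structure — sum the simple-span end rotations:
  span AB: point load 59.6 at a = 9.09: Pab(L + a)/(6LEI) = 173.3/EI
  span AB: point load 58 at a = 1.01: Pab(L + a)/(6LEI) = 97.62/EI
  span BC: point load 99.2 at a = 7.88: Pab(L + b)/(6LEI) = 164.1/EI
  span BC: point load 147 at a = 1.8: Pab(L + b)/(6LEI) = 571.5/EI
  relative rotation θ_0 = (270.9 + 735.6)/EI = 1007/EI
A unit hogging moment at B produces rotation L₁/(3EI) + L₂/(3EI) = 6.367/EI.
Compatibility: M_B·(L₁+L₂)/(3EI) = θ_0, giving M_B = 158.1 kip·ft (hogging).
Span AB, ΣM about A with M_B applied at B: R_B^{AB}·10.1 = 600.3 + 158.1, so R_B^{AB} = 75.09 kip and R_A = 117.6 − 75.09 = 42.51 kip.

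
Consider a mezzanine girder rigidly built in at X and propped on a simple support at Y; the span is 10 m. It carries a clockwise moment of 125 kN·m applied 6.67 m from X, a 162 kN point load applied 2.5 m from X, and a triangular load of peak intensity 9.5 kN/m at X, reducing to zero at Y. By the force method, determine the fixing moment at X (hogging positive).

M_X = 287.4 kN·m

Release the roller at Y. Primary structure: cantilever fixed at X.
Free-end deflection of the primary structure under the applied loading (downward +):
  clockwise couple 125 at a = 6.67: M₀a(2L − a)/(2EI) = 5557/EI
  point load 162 at a = 2.5: Pa²(3L − a)/(6EI) = 4641/EI
  triangular load, peak 9.5 at the fixed end: w₀L⁴/(30EI) = 3167/EI
  δ_0 = 13364/EI
Tip deflection under a unit load at Y: L³/(3EI) = 333.3/EI.
Compatibility at Y: δ_0 − R_Y·δ_{YY} = 0, so R_Y = 13364/333.3 = 40.09 kN.
Moment equilibrium about X: M_X = Σ(load moments about X) − R_Y·L = 688.3 − 40.09×10 = 287.4 kN·m.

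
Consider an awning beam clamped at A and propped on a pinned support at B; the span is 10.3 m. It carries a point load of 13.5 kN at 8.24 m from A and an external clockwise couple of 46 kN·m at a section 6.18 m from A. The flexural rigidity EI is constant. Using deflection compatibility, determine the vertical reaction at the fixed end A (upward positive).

R_A = -1.631 kN

Remove the prop at B; the released (primary) structure is a cantilever built in at A.
Free-end deflection of the primary structure under the applied loading (downward +):
  point load 13.5 at a = 8.24: Pa²(3L − a)/(6EI) = 3462/EI
  clockwise couple 46 at a = 6.18: M₀a(2L − a)/(2EI) = 2050/EI
  δ_0 = 5511/EI
Flexibility coefficient — unit upward force at B: δ_{BB} = L³/(3EI) = 364.2/EI.
Compatibility at B: δ_0 − R_B·δ_{BB} = 0, so R_B = 5511/364.2 = 15.13 kN.
Vertical equilibrium: R_A = ΣP − R_B = 13.5 − 15.13 = -1.631 kN.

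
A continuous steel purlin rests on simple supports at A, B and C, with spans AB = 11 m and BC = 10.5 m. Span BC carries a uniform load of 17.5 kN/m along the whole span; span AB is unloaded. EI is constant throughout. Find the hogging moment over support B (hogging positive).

M_B = 117.8 kN·m

Take M_B as the redundant. Released structure: two simple spans AB and BC with a hinge at B.
Discontinuity in slope at B on the released structure — sum the simple-span end rotations:
  span BC: UDL 17.5: wL³/(24EI) = 844.1/EI
  relative rotation θ_0 = (0 + 844.1)/EI = 844.1/EI
A unit hogging moment at B produces rotation L₁/(3EI) + L₂/(3EI) = 7.167/EI.
Slope continuity at B: θ_0 = M_B·7.167/EI, so M_B = 844.1/7.167 = 117.8 kN·m (hogging).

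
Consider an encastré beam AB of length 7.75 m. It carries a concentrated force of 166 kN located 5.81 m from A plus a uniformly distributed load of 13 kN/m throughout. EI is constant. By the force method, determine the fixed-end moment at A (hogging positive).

M_A = 125.5 kN·m

Release both end moments; the primary structure is a simply-supported span AB with redundants M_A and M_B.
On the primary (simply-supported) span, the end slopes from the loading are:
  at A: point load 166 at a = 5.81: Pab(L + b)/(6LEI) = 389.9/EI
  at B: point load 166 at a = 5.81: Pab(L + a)/(6LEI) = 545.6/EI
  at A: UDL 13: wL³/(24EI) = 252.1/EI
  at B: UDL 13: wL³/(24EI) = 252.1/EI
  θ_A0 = 642/EI,  θ_B0 = 797.8/EI
Flexibility coefficients: a unit moment at one end gives L/(3EI) there and L/(6EI) at the far end, so f₁₁ = f₂₂ = 2.583/EI and f₁₂ = f₂₁ = 1.292/EI.
Compatibility — zero rotation at each built-in end:
  2.583 M_A + 1.292 M_B = 642
  1.292 M_A + 2.583 M_B = 797.8
Solving the pair gives M_A = 125.5 kN·m and M_B = 246.1 kN·m (hogging).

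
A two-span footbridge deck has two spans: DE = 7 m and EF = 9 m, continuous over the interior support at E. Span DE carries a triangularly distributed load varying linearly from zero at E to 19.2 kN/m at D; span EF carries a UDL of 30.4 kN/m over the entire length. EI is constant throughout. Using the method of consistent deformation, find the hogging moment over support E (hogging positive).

M_E = 197.1 kN·m

Insert a hinge at E; M_E is the redundant, and each span becomes simply supported.
Discontinuity in slope at E on the released structure — sum the simple-span end rotations:
  span DE: triangular load, peak 19.2: 7w₀L³/(360EI) = 128.1/EI
  span EF: UDL 30.4: wL³/(24EI) = 923.4/EI
  relative rotation θ_0 = (128.1 + 923.4)/EI = 1051/EI
A unit hogging moment at E produces rotation L₁/(3EI) + L₂/(3EI) = 5.333/EI.
Slope continuity at E: θ_0 = M_E·5.333/EI, so M_E = 1051/5.333 = 197.1 kN·m (hogging).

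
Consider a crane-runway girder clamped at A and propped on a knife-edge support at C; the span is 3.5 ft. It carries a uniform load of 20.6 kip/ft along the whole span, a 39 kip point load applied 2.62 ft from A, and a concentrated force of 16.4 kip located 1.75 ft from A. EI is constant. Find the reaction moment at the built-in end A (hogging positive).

M_A = 58.38 kip·ft

Remove the prop at C; the released (primary) structure is a cantilever built in at A.
Primary-structure tip deflection at C by superposition:
  UDL 20.6: wL⁴/(8EI) = 386.4/EI
  point load 39 at a = 2.62: Pa²(3L − a)/(6EI) = 351.6/EI
  point load 16.4 at a = 1.75: Pa²(3L − a)/(6EI) = 73.24/EI
  δ_0 = 811.3/EI
Tip deflection under a unit load at C: L³/(3EI) = 14.29/EI.
The prop prevents deflection at C: R_C = δ_0/δ_{CC} = 811.3/14.29 = 56.76 kip.
Moment equilibrium about A: M_A = Σ(load moments about A) − R_C·L = 257.1 − 56.76×3.5 = 58.38 kip·ft.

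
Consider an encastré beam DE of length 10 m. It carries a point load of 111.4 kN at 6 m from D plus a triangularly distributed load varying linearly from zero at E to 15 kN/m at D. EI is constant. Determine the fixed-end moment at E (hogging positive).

Release both end moments; the primary structure is a simply-supported span DE with redundants M_D and M_E.
End rotations of the released simple span under the applied load (×1/EI):
  at D: point load 111.4 at a = 6: Pab(L + b)/(6LEI) = 623.8/EI
  at E: point load 111.4 at a = 6: Pab(L + a)/(6LEI) = 713/EI
  at D: triangular load, peak 15: w₀L³/(45EI) = 333.3/EI
  at E: triangular load, peak 15: 7w₀L³/(360EI) = 291.7/EI
  θ_D0 = 957.2/EI,  θ_E0 = 1005/EI
Flexibility coefficients: a unit moment at one end gives L/(3EI) there and L/(6EI) at the far end, so f₁₁ = f₂₂ = 3.333/EI and f₁₂ = f₂₁ = 1.667/EI.
Compatibility — zero rotation at each built-in end:
  3.333 M_D + 1.667 M_E = 957.2
  1.667 M_D + 3.333 M_E = 1005
Solving the pair gives M_D = 181.9 kN·m and M_E = 210.4 kN·m (hogging).

M_E = 210.4 kN·m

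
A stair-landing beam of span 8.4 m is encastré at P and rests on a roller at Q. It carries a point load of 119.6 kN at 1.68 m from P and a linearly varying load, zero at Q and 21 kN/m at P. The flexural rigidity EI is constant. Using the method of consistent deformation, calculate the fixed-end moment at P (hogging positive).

Remove the prop at Q; the released (primary) structure is a cantilever built in at P.
Free-end deflection of the primary structure under the applied loading (downward +):
  point load 119.6 at a = 1.68: Pa²(3L − a)/(6EI) = 1323/EI
  triangular load, peak 21 at the fixed end: w₀L⁴/(30EI) = 3485/EI
  δ_0 = 4808/EI
Flexibility coefficient — unit upward force at Q: δ_{QQ} = L³/(3EI) = 197.6/EI.
Compatibility at Q: δ_0 − R_Q·δ_{QQ} = 0, so R_Q = 4808/197.6 = 24.34 kN.
Moment equilibrium about P: M_P = Σ(load moments about P) − R_Q·L = 447.9 − 24.34×8.4 = 243.5 kN·m.

M_P = 243.5 kN·m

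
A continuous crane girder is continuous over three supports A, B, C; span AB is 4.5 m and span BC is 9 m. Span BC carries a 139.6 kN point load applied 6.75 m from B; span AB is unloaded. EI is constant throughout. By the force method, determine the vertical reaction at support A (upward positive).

R_A = -21.81 kN

Take M_B as the redundant. Released structure: two simple spans AB and BC with a hinge at B.
End slopes at the hinge B, treating each span as simply supported:
  span BC: point load 139.6 at a = 6.75: Pab(L + b)/(6LEI) = 441.7/EI
  relative rotation θ_0 = (0 + 441.7)/EI = 441.7/EI
A unit hogging moment at B produces rotation L₁/(3EI) + L₂/(3EI) = 4.5/EI.
Compatibility: M_B·(L₁+L₂)/(3EI) = θ_0, giving M_B = 98.16 kN·m (hogging).
Span AB, ΣM about A with M_B applied at B: R_B^{AB}·4.5 = 0 + 98.16, so R_B^{AB} = 21.81 kN and R_A = 0 − 21.81 = -21.81 kN.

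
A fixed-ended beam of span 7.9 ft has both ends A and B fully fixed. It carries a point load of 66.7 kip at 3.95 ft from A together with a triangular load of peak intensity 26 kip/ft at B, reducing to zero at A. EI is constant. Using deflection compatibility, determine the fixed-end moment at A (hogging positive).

M_A = 120 kip·ft

Take the two fixed-end moments M_A, M_B as redundants; the released structure is the simple span AB.
Simple-span end rotations at A and B under the given loads:
  at A: point load 66.7 at a = 3.95: Pab(L + b)/(6LEI) = 260.2/EI
  at B: point load 66.7 at a = 3.95: Pab(L + a)/(6LEI) = 260.2/EI
  at A: triangular load, peak 26: 7w₀L³/(360EI) = 249.3/EI
  at B: triangular load, peak 26: w₀L³/(45EI) = 284.9/EI
  θ_A0 = 509.4/EI,  θ_B0 = 545/EI
Flexibility coefficients: a unit moment at one end gives L/(3EI) there and L/(6EI) at the far end, so f₁₁ = f₂₂ = 2.633/EI and f₁₂ = f₂₁ = 1.317/EI.
Compatibility — zero rotation at each built-in end:
  2.633 M_A + 1.317 M_B = 509.4
  1.317 M_A + 2.633 M_B = 545
Solving the pair gives M_A = 120 kip·ft and M_B = 147 kip·ft (hogging).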